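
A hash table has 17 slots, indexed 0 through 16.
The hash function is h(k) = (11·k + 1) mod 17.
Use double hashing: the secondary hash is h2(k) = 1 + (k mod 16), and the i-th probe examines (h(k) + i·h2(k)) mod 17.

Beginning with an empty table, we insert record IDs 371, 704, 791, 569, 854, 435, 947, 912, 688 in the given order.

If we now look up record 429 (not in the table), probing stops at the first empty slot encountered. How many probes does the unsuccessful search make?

2

371: h=2 -> slot 2
704: h=10 -> slot 10
791: h=15 -> slot 15
569: h=4 -> slot 4
854: h=11 -> slot 11
435: h=9 -> slot 9
947: h=14 -> slot 14
912: h=3 -> slot 3
688: h=4, h2=1, probe 4,5 -> slot 5
Table: [_, _, 371, 912, 569, 688, _, _, _, 435, 704, 854, _, _, 947, 791, _]
Lookup 429: h=11, h2=14, probe 11,8 → slot 8 empty, not found.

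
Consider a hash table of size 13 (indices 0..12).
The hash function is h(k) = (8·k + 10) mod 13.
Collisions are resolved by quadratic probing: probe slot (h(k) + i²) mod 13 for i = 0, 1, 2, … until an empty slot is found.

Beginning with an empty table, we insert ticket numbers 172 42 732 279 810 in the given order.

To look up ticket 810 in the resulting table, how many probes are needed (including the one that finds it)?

172 hashes to 8; slot 8 is free → place at 8.
42 hashes to 8; 8 taken → place at 9.
732 hashes to 3; slot 3 is free → place at 3.
279 hashes to 6; slot 6 is free → place at 6.
810 hashes to 3; 3 taken → place at 4.
Table: [_, _, _, 732, 810, _, 279, _, 172, 42, _, _, _]
Lookup 810: h=3, probe 3,4 → found at 4.

2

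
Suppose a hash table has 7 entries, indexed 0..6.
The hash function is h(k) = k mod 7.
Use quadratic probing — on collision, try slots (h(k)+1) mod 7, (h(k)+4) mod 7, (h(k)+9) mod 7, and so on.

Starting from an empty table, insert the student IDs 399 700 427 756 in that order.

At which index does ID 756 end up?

2

399 hashes to 0; slot 0 is free → place at 0.
700 hashes to 0; 0 taken → place at 1.
427 hashes to 0; 0,1 taken → place at 4.
756 hashes to 0; 0,1,4 taken → place at 2.
Table: [399, 700, 756, ∅, 427, ∅, ∅]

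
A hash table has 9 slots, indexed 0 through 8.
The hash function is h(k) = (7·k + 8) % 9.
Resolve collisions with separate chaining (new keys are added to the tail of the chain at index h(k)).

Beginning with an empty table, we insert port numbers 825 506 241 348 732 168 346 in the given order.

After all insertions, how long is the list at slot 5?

Insert 825: h=5, bucket 5 empty -> new chain.
Insert 506: h=4, bucket 4 empty -> new chain.
Insert 241: h=3, bucket 3 empty -> new chain.
Insert 348: h=5, bucket 5 nonempty -> append to chain.
Insert 732: h=2, bucket 2 empty -> new chain.
Insert 168: h=5, bucket 5 nonempty -> append to chain.
Insert 346: h=0, bucket 0 empty -> new chain.
Final buckets:
0: 346
1: —
2: 732
3: 241
4: 506
5: 825 -> 348 -> 168
6: —
7: —
8: —

3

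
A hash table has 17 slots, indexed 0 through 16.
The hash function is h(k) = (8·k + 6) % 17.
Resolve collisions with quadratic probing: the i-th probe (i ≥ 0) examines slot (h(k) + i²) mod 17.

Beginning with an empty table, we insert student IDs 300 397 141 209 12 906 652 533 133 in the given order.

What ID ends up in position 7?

533

Insert 300: h=9, slot 9 empty -> index 9.
Insert 397: h=3, slot 3 empty -> index 3.
Insert 141: h=12, slot 12 empty -> index 12.
Insert 209: h=12, slot 12 occupied -> index 13.
Insert 12: h=0, slot 0 empty -> index 0.
Insert 906: h=12, slots 12,13 occupied -> index 16.
Insert 652: h=3, slot 3 occupied -> index 4.
Insert 533: h=3, slots 3,4 occupied -> index 7.
Insert 133: h=16, slots 16,0,3 occupied -> index 8.
Table: [12, ∅, ∅, 397, 652, ∅, ∅, 533, 133, 300, ∅, ∅, 141, 209, ∅, ∅, 906]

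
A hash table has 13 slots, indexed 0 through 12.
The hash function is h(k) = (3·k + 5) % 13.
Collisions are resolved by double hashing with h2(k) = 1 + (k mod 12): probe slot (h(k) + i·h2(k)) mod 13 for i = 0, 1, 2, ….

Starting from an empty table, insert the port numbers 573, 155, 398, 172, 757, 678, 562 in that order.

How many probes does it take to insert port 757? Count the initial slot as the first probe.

Insert 573: h=8, slot 8 empty -> index 8.
Insert 155: h=2, slot 2 empty -> index 2.
Insert 398: h=3, slot 3 empty -> index 3.
Insert 172: h=1, slot 1 empty -> index 1.
Insert 757: h=1, h2=2, slots 1,3 occupied -> index 5.
Insert 678: h=11, slot 11 empty -> index 11.
Insert 562: h=1, h2=11, slot 1 occupied -> index 12.
Table: [_, 172, 155, 398, _, 757, _, _, 573, _, _, 678, 562]

3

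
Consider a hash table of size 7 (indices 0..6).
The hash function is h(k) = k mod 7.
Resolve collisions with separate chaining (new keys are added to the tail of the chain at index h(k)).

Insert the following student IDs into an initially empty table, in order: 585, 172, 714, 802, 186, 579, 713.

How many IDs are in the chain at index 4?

4

Insert 585: h=4, bucket 4 empty → new chain.
Insert 172: h=4, bucket 4 nonempty → append to chain.
Insert 714: h=0, bucket 0 empty → new chain.
Insert 802: h=4, bucket 4 nonempty → append to chain.
Insert 186: h=4, bucket 4 nonempty → append to chain.
Insert 579: h=5, bucket 5 empty → new chain.
Insert 713: h=6, bucket 6 empty → new chain.
Final buckets:
0: 714
1: .
2: .
3: .
4: 585 -> 172 -> 802 -> 186
5: 579
6: 713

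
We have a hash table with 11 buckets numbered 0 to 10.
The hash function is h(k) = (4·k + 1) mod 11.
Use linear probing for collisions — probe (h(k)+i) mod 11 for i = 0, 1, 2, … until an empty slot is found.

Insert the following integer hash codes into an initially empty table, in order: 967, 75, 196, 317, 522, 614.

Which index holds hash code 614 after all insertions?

967 hashes to 8; slot 8 is free -> place at 8.
75 hashes to 4; slot 4 is free -> place at 4.
196 hashes to 4; 4 taken -> place at 5.
317 hashes to 4; 4,5 taken -> place at 6.
522 hashes to 10; slot 10 is free -> place at 10.
614 hashes to 4; 4,5,6 taken -> place at 7.
Table: [—, —, —, —, 75, 196, 317, 614, 967, —, 522]

7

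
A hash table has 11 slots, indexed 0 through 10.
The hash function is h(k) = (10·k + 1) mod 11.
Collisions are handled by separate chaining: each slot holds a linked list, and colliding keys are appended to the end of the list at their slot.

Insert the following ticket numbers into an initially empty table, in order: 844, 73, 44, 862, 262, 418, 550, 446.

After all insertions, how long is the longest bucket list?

3

844 -> bucket 4
73 -> bucket 5
44 -> bucket 1
862 -> bucket 8
262 -> bucket 3
418 -> bucket 1 (collision)
550 -> bucket 1 (collision)
446 -> bucket 6
Final buckets:
0: .
1: 44 -> 418 -> 550
2: .
3: 262
4: 844
5: 73
6: 446
7: .
8: 862
9: .
10: .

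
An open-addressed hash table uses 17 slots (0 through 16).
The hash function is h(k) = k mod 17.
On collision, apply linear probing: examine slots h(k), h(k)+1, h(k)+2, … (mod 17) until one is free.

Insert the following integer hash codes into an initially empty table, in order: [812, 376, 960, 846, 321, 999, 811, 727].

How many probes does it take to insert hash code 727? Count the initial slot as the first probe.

5

812: h=13 -> slot 13
376: h=2 -> slot 2
960: h=8 -> slot 8
846: h=13, probe 13,14 -> slot 14
321: h=15 -> slot 15
999: h=13, probe 13,14,15,16 -> slot 16
811: h=12 -> slot 12
727: h=13, probe 13,14,15,16,0 -> slot 0
Table: [727, ., 376, ., ., ., ., ., 960, ., ., ., 811, 812, 846, 321, 999]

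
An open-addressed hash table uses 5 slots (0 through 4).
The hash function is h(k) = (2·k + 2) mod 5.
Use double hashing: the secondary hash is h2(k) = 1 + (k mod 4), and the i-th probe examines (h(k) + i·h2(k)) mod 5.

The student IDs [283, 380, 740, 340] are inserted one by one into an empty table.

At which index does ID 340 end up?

Insert 283: h=3, slot 3 empty → index 3.
Insert 380: h=2, slot 2 empty → index 2.
Insert 740: h=2, h2=1, slots 2,3 occupied → index 4.
Insert 340: h=2, h2=1, slots 2,3,4 occupied → index 0.
Table: [340, —, 380, 283, 740]

0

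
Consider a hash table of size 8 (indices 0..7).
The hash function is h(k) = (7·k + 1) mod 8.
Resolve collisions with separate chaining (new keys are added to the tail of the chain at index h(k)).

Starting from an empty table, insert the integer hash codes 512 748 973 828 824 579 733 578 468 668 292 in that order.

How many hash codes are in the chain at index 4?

2

Insert 512: h=1, bucket 1 empty → new chain.
Insert 748: h=5, bucket 5 empty → new chain.
Insert 973: h=4, bucket 4 empty → new chain.
Insert 828: h=5, bucket 5 nonempty → append to chain.
Insert 824: h=1, bucket 1 nonempty → append to chain.
Insert 579: h=6, bucket 6 empty → new chain.
Insert 733: h=4, bucket 4 nonempty → append to chain.
Insert 578: h=7, bucket 7 empty → new chain.
Insert 468: h=5, bucket 5 nonempty → append to chain.
Insert 668: h=5, bucket 5 nonempty → append to chain.
Insert 292: h=5, bucket 5 nonempty → append to chain.
Final buckets:
0: —
1: 512 -> 824
2: —
3: —
4: 973 -> 733
5: 748 -> 828 -> 468 -> 668 -> 292
6: 579
7: 578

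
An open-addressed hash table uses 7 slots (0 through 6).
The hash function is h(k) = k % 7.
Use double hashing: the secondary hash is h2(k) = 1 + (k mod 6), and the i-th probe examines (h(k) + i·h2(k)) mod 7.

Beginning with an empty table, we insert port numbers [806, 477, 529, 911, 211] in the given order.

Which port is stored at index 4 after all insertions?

806 hashes to 1; slot 1 is free -> place at 1.
477 hashes to 1, h2=4; 1 taken -> place at 5.
529 hashes to 4; slot 4 is free -> place at 4.
911 hashes to 1, h2=6; 1 taken -> place at 0.
211 hashes to 1, h2=2; 1 taken -> place at 3.
Table: [911, 806, _, 211, 529, 477, _]

529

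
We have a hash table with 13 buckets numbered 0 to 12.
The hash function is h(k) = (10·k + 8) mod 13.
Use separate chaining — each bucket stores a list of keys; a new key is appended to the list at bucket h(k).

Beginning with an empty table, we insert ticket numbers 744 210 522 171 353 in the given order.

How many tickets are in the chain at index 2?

4

Insert 744: h=12, bucket 12 empty -> new chain.
Insert 210: h=2, bucket 2 empty -> new chain.
Insert 522: h=2, bucket 2 nonempty -> append to chain.
Insert 171: h=2, bucket 2 nonempty -> append to chain.
Insert 353: h=2, bucket 2 nonempty -> append to chain.
Final buckets:
0: _
1: _
2: 210 -> 522 -> 171 -> 353
3: _
4: _
5: _
6: _
7: _
8: _
9: _
10: _
11: _
12: 744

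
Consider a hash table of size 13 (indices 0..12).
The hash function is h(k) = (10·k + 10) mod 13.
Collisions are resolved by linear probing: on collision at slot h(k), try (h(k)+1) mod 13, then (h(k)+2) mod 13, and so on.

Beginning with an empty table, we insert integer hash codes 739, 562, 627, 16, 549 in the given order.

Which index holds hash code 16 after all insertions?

4

739 hashes to 3; slot 3 is free → place at 3.
562 hashes to 1; slot 1 is free → place at 1.
627 hashes to 1; 1 taken → place at 2.
16 hashes to 1; 1,2,3 taken → place at 4.
549 hashes to 1; 1,2,3,4 taken → place at 5.
Table: [∅, 562, 627, 739, 16, 549, ∅, ∅, ∅, ∅, ∅, ∅, ∅]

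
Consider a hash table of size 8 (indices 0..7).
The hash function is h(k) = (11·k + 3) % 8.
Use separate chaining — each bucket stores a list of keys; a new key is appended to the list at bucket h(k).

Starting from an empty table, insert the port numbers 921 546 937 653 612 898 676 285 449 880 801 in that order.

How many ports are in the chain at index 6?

921 -> bucket 6
546 -> bucket 1
937 -> bucket 6 (collision)
653 -> bucket 2
612 -> bucket 7
898 -> bucket 1 (collision)
676 -> bucket 7 (collision)
285 -> bucket 2 (collision)
449 -> bucket 6 (collision)
880 -> bucket 3
801 -> bucket 6 (collision)
Final buckets:
0: _
1: 546 -> 898
2: 653 -> 285
3: 880
4: _
5: _
6: 921 -> 937 -> 449 -> 801
7: 612 -> 676

4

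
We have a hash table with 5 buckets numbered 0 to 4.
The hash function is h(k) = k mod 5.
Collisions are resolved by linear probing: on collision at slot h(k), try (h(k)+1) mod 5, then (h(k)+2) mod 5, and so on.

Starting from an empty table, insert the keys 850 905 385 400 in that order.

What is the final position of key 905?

1

850 hashes to 0; slot 0 is free → place at 0.
905 hashes to 0; 0 taken → place at 1.
385 hashes to 0; 0,1 taken → place at 2.
400 hashes to 0; 0,1,2 taken → place at 3.
Table: [850, 905, 385, 400, ∅]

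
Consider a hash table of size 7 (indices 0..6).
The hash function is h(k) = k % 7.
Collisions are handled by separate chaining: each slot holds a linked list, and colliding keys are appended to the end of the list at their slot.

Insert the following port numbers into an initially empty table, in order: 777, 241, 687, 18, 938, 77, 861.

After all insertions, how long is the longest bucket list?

Insert 777: h=0, bucket 0 empty -> new chain.
Insert 241: h=3, bucket 3 empty -> new chain.
Insert 687: h=1, bucket 1 empty -> new chain.
Insert 18: h=4, bucket 4 empty -> new chain.
Insert 938: h=0, bucket 0 nonempty -> append to chain.
Insert 77: h=0, bucket 0 nonempty -> append to chain.
Insert 861: h=0, bucket 0 nonempty -> append to chain.
Final buckets:
0: 777 -> 938 -> 77 -> 861
1: 687
2: —
3: 241
4: 18
5: —
6: —

4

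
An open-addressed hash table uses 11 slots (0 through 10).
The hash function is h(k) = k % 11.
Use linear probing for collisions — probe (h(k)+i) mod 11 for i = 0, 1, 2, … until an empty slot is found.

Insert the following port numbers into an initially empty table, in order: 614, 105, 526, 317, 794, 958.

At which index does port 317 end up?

0

Insert 614: h=9, slot 9 empty -> index 9.
Insert 105: h=6, slot 6 empty -> index 6.
Insert 526: h=9, slot 9 occupied -> index 10.
Insert 317: h=9, slots 9,10 occupied -> index 0.
Insert 794: h=2, slot 2 empty -> index 2.
Insert 958: h=1, slot 1 empty -> index 1.
Table: [317, 958, 794, _, _, _, 105, _, _, 614, 526]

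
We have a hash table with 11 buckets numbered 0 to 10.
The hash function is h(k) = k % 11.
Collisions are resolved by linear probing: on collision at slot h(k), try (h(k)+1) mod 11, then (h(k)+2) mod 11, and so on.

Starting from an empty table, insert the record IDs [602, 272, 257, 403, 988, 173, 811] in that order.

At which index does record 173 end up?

602: h=8 => slot 8
272: h=8, probe 8,9 => slot 9
257: h=4 => slot 4
403: h=7 => slot 7
988: h=9, probe 9,10 => slot 10
173: h=8, probe 8,9,10,0 => slot 0
811: h=8, probe 8,9,10,0,1 => slot 1
Table: [173, 811, _, _, 257, _, _, 403, 602, 272, 988]

0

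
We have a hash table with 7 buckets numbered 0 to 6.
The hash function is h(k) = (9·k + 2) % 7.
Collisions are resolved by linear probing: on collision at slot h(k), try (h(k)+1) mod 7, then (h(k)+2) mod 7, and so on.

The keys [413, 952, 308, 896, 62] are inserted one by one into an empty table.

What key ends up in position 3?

952

413 hashes to 2; slot 2 is free → place at 2.
952 hashes to 2; 2 taken → place at 3.
308 hashes to 2; 2,3 taken → place at 4.
896 hashes to 2; 2,3,4 taken → place at 5.
62 hashes to 0; slot 0 is free → place at 0.
Table: [62, ∅, 413, 952, 308, 896, ∅]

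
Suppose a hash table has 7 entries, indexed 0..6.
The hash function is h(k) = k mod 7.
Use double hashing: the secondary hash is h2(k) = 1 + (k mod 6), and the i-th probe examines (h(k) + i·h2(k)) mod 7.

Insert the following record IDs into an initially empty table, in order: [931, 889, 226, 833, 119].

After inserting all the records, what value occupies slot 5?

Insert 931: h=0, slot 0 empty -> index 0.
Insert 889: h=0, h2=2, slot 0 occupied -> index 2.
Insert 226: h=2, h2=5, slots 2,0 occupied -> index 5.
Insert 833: h=0, h2=6, slot 0 occupied -> index 6.
Insert 119: h=0, h2=6, slots 0,6,5 occupied -> index 4.
Table: [931, -, 889, -, 119, 226, 833]

226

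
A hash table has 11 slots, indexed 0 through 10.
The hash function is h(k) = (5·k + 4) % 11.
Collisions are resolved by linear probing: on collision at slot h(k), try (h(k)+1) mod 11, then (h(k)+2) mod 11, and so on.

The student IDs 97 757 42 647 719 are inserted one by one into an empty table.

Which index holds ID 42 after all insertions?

Insert 97: h=5, slot 5 empty -> index 5.
Insert 757: h=5, slot 5 occupied -> index 6.
Insert 42: h=5, slots 5,6 occupied -> index 7.
Insert 647: h=5, slots 5,6,7 occupied -> index 8.
Insert 719: h=2, slot 2 empty -> index 2.
Table: [—, —, 719, —, —, 97, 757, 42, 647, —, —]

7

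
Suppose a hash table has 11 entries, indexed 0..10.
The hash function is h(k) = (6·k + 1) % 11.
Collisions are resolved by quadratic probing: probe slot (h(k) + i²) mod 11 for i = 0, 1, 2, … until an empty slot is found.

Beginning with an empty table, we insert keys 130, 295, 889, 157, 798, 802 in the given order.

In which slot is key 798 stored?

5

130 hashes to 0; slot 0 is free => place at 0.
295 hashes to 0; 0 taken => place at 1.
889 hashes to 0; 0,1 taken => place at 4.
157 hashes to 8; slot 8 is free => place at 8.
798 hashes to 4; 4 taken => place at 5.
802 hashes to 6; slot 6 is free => place at 6.
Table: [130, 295, _, _, 889, 798, 802, _, 157, _, _]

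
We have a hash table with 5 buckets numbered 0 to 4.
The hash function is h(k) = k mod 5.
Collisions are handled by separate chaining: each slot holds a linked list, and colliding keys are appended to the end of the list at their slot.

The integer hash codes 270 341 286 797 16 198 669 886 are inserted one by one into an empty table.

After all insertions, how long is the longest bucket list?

4

Insert 270: h=0, bucket 0 empty -> new chain.
Insert 341: h=1, bucket 1 empty -> new chain.
Insert 286: h=1, bucket 1 nonempty -> append to chain.
Insert 797: h=2, bucket 2 empty -> new chain.
Insert 16: h=1, bucket 1 nonempty -> append to chain.
Insert 198: h=3, bucket 3 empty -> new chain.
Insert 669: h=4, bucket 4 empty -> new chain.
Insert 886: h=1, bucket 1 nonempty -> append to chain.
Final buckets:
0: 270
1: 341 -> 286 -> 16 -> 886
2: 797
3: 198
4: 669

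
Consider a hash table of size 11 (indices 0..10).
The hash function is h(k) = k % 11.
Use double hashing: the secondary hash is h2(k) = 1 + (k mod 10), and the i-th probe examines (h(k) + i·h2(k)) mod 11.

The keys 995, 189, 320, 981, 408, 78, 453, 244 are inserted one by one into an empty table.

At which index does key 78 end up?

8

995 hashes to 5; slot 5 is free -> place at 5.
189 hashes to 2; slot 2 is free -> place at 2.
320 hashes to 1; slot 1 is free -> place at 1.
981 hashes to 2, h2=2; 2 taken -> place at 4.
408 hashes to 1, h2=9; 1 taken -> place at 10.
78 hashes to 1, h2=9; 1,10 taken -> place at 8.
453 hashes to 2, h2=4; 2 taken -> place at 6.
244 hashes to 2, h2=5; 2 taken -> place at 7.
Table: [., 320, 189, ., 981, 995, 453, 244, 78, ., 408]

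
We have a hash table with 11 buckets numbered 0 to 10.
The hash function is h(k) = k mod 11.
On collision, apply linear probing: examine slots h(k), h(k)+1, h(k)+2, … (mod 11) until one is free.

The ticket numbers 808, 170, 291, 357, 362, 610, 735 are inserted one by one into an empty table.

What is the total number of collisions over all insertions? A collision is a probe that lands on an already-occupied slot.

12

Insert 808: h=5, slot 5 empty → index 5.
Insert 170: h=5, slot 5 occupied → index 6.
Insert 291: h=5, slots 5,6 occupied → index 7.
Insert 357: h=5, slots 5,6,7 occupied → index 8.
Insert 362: h=10, slot 10 empty → index 10.
Insert 610: h=5, slots 5,6,7,8 occupied → index 9.
Insert 735: h=9, slots 9,10 occupied → index 0.
Table: [735, -, -, -, -, 808, 170, 291, 357, 610, 362]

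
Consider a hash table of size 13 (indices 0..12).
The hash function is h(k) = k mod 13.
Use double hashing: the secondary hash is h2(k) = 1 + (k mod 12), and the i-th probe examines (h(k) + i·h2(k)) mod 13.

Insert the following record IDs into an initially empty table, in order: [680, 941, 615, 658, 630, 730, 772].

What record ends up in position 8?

615

680 hashes to 4; slot 4 is free => place at 4.
941 hashes to 5; slot 5 is free => place at 5.
615 hashes to 4, h2=4; 4 taken => place at 8.
658 hashes to 8, h2=11; 8 taken => place at 6.
630 hashes to 6, h2=7; 6 taken => place at 0.
730 hashes to 2; slot 2 is free => place at 2.
772 hashes to 5, h2=5; 5 taken => place at 10.
Table: [630, —, 730, —, 680, 941, 658, —, 615, —, 772, —, —]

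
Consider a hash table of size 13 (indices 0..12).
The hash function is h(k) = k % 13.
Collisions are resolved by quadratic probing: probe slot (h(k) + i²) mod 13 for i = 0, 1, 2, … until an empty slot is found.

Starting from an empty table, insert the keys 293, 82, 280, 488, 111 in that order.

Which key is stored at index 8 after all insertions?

293: h=7 → slot 7
82: h=4 → slot 4
280: h=7, probe 7,8 → slot 8
488: h=7, probe 7,8,11 → slot 11
111: h=7, probe 7,8,11,3 → slot 3
Table: [_, _, _, 111, 82, _, _, 293, 280, _, _, 488, _]

280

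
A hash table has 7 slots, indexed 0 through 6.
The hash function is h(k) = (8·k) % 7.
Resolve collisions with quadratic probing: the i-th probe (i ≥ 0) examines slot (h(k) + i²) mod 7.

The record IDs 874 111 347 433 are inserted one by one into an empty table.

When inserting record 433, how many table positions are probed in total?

Insert 874: h=6, slot 6 empty -> index 6.
Insert 111: h=6, slot 6 occupied -> index 0.
Insert 347: h=4, slot 4 empty -> index 4.
Insert 433: h=6, slots 6,0 occupied -> index 3.
Table: [111, ∅, ∅, 433, 347, ∅, 874]

3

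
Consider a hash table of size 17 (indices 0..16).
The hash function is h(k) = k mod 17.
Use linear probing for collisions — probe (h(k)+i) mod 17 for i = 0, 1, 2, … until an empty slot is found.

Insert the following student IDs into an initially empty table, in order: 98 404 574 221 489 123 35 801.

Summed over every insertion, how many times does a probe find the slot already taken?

6

Insert 98: h=13, slot 13 empty → index 13.
Insert 404: h=13, slot 13 occupied → index 14.
Insert 574: h=13, slots 13,14 occupied → index 15.
Insert 221: h=0, slot 0 empty → index 0.
Insert 489: h=13, slots 13,14,15 occupied → index 16.
Insert 123: h=4, slot 4 empty → index 4.
Insert 35: h=1, slot 1 empty → index 1.
Insert 801: h=2, slot 2 empty → index 2.
Table: [221, 35, 801, ∅, 123, ∅, ∅, ∅, ∅, ∅, ∅, ∅, ∅, 98, 404, 574, 489]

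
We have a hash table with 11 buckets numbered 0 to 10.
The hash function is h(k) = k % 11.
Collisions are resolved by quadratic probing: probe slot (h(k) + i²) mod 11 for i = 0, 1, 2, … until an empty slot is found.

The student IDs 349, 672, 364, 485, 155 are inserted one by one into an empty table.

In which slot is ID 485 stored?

349 hashes to 8; slot 8 is free -> place at 8.
672 hashes to 1; slot 1 is free -> place at 1.
364 hashes to 1; 1 taken -> place at 2.
485 hashes to 1; 1,2 taken -> place at 5.
155 hashes to 1; 1,2,5 taken -> place at 10.
Table: [_, 672, 364, _, _, 485, _, _, 349, _, 155]

5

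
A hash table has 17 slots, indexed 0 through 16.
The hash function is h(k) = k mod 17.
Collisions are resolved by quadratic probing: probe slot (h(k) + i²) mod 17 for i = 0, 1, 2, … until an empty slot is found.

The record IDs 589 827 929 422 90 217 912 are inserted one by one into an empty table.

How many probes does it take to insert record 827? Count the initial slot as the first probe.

589: h=11 -> slot 11
827: h=11, probe 11,12 -> slot 12
929: h=11, probe 11,12,15 -> slot 15
422: h=14 -> slot 14
90: h=5 -> slot 5
217: h=13 -> slot 13
912: h=11, probe 11,12,15,3 -> slot 3
Table: [-, -, -, 912, -, 90, -, -, -, -, -, 589, 827, 217, 422, 929, -]

2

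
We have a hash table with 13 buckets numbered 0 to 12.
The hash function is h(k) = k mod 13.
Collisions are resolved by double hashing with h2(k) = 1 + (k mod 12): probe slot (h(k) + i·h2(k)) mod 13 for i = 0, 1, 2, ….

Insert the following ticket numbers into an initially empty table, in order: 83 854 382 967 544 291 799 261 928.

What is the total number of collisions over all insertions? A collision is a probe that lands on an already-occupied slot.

6

83: h=5 => slot 5
854: h=9 => slot 9
382: h=5, h2=11, probe 5,3 => slot 3
967: h=5, h2=8, probe 5,0 => slot 0
544: h=11 => slot 11
291: h=5, h2=4, probe 5,9,0,4 => slot 4
799: h=6 => slot 6
261: h=1 => slot 1
928: h=5, h2=5, probe 5,10 => slot 10
Table: [967, 261, ∅, 382, 291, 83, 799, ∅, ∅, 854, 928, 544, ∅]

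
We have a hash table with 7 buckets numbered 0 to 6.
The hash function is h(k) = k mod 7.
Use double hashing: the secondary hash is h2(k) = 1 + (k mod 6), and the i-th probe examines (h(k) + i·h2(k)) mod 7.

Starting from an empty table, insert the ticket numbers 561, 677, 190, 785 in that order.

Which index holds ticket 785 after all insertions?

0

561 hashes to 1; slot 1 is free => place at 1.
677 hashes to 5; slot 5 is free => place at 5.
190 hashes to 1, h2=5; 1 taken => place at 6.
785 hashes to 1, h2=6; 1 taken => place at 0.
Table: [785, 561, -, -, -, 677, 190]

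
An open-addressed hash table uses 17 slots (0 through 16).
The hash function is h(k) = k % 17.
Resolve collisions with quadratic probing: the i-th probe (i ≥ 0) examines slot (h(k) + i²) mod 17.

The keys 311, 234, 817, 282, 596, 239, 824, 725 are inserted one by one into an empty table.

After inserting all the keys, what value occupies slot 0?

311: h=5 => slot 5
234: h=13 => slot 13
817: h=1 => slot 1
282: h=10 => slot 10
596: h=1, probe 1,2 => slot 2
239: h=1, probe 1,2,5,10,0 => slot 0
824: h=8 => slot 8
725: h=11 => slot 11
Table: [239, 817, 596, -, -, 311, -, -, 824, -, 282, 725, -, 234, -, -, -]

239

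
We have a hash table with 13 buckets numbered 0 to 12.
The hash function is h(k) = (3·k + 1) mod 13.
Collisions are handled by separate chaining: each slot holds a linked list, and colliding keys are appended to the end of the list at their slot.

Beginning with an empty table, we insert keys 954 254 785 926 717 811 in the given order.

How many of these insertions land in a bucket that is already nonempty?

2

954 → bucket 3
254 → bucket 9
785 → bucket 3 (collision)
926 → bucket 10
717 → bucket 7
811 → bucket 3 (collision)
Final buckets:
0: -
1: -
2: -
3: 954 -> 785 -> 811
4: -
5: -
6: -
7: 717
8: -
9: 254
10: 926
11: -
12: -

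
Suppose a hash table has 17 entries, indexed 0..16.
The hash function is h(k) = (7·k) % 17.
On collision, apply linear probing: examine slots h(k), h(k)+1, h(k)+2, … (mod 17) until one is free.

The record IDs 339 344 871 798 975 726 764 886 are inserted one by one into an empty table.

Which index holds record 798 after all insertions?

13

Insert 339: h=10, slot 10 empty => index 10.
Insert 344: h=11, slot 11 empty => index 11.
Insert 871: h=11, slot 11 occupied => index 12.
Insert 798: h=10, slots 10,11,12 occupied => index 13.
Insert 975: h=8, slot 8 empty => index 8.
Insert 726: h=16, slot 16 empty => index 16.
Insert 764: h=10, slots 10,11,12,13 occupied => index 14.
Insert 886: h=14, slot 14 occupied => index 15.
Table: [-, -, -, -, -, -, -, -, 975, -, 339, 344, 871, 798, 764, 886, 726]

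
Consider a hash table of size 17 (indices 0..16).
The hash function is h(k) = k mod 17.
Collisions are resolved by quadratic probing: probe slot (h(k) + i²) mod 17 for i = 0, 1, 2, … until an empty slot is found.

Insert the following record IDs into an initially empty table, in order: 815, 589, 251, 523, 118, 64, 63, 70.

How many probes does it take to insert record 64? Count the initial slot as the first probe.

Insert 815: h=16, slot 16 empty -> index 16.
Insert 589: h=11, slot 11 empty -> index 11.
Insert 251: h=13, slot 13 empty -> index 13.
Insert 523: h=13, slot 13 occupied -> index 14.
Insert 118: h=16, slot 16 occupied -> index 0.
Insert 64: h=13, slots 13,14,0 occupied -> index 5.
Insert 63: h=12, slot 12 empty -> index 12.
Insert 70: h=2, slot 2 empty -> index 2.
Table: [118, ∅, 70, ∅, ∅, 64, ∅, ∅, ∅, ∅, ∅, 589, 63, 251, 523, ∅, 815]

4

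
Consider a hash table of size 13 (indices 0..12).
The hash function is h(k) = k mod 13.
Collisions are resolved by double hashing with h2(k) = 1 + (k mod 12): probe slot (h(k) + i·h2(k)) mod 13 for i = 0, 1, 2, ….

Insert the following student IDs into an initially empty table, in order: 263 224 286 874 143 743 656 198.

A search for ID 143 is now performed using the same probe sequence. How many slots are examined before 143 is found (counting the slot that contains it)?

3

263 hashes to 3; slot 3 is free => place at 3.
224 hashes to 3, h2=9; 3 taken => place at 12.
286 hashes to 0; slot 0 is free => place at 0.
874 hashes to 3, h2=11; 3 taken => place at 1.
143 hashes to 0, h2=12; 0,12 taken => place at 11.
743 hashes to 2; slot 2 is free => place at 2.
656 hashes to 6; slot 6 is free => place at 6.
198 hashes to 3, h2=7; 3 taken => place at 10.
Table: [286, 874, 743, 263, _, _, 656, _, _, _, 198, 143, 224]
Lookup 143: h=0, h2=12, probe 0,12,11 → found at 11.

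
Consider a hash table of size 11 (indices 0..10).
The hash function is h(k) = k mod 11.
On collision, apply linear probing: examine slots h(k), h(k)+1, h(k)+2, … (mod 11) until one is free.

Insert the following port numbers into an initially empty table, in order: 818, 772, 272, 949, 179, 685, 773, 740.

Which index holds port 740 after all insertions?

818: h=4 -> slot 4
772: h=2 -> slot 2
272: h=8 -> slot 8
949: h=3 -> slot 3
179: h=3, probe 3,4,5 -> slot 5
685: h=3, probe 3,4,5,6 -> slot 6
773: h=3, probe 3,4,5,6,7 -> slot 7
740: h=3, probe 3,4,5,6,7,8,9 -> slot 9
Table: [-, -, 772, 949, 818, 179, 685, 773, 272, 740, -]

9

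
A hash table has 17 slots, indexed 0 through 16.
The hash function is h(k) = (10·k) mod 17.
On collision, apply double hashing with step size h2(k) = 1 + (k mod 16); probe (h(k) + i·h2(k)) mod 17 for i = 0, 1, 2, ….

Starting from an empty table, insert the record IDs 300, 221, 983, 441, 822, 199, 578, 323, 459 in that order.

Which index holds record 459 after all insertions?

300: h=8 => slot 8
221: h=0 => slot 0
983: h=4 => slot 4
441: h=7 => slot 7
822: h=9 => slot 9
199: h=1 => slot 1
578: h=0, h2=3, probe 0,3 => slot 3
323: h=0, h2=4, probe 0,4,8,12 => slot 12
459: h=0, h2=12, probe 0,12,7,2 => slot 2
Table: [221, 199, 459, 578, 983, ∅, ∅, 441, 300, 822, ∅, ∅, 323, ∅, ∅, ∅, ∅]

2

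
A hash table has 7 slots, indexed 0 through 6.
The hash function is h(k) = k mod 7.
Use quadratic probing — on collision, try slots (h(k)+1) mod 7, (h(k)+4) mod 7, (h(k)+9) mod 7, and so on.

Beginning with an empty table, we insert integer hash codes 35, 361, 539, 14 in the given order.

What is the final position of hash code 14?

35 hashes to 0; slot 0 is free → place at 0.
361 hashes to 4; slot 4 is free → place at 4.
539 hashes to 0; 0 taken → place at 1.
14 hashes to 0; 0,1,4 taken → place at 2.
Table: [35, 539, 14, _, 361, _, _]

2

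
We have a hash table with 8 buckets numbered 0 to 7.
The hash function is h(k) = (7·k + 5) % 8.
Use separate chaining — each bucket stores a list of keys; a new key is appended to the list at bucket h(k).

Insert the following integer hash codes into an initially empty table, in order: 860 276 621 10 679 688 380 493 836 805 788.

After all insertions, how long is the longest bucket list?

5

860 → bucket 1
276 → bucket 1 (collision)
621 → bucket 0
10 → bucket 3
679 → bucket 6
688 → bucket 5
380 → bucket 1 (collision)
493 → bucket 0 (collision)
836 → bucket 1 (collision)
805 → bucket 0 (collision)
788 → bucket 1 (collision)
Final buckets:
0: 621 -> 493 -> 805
1: 860 -> 276 -> 380 -> 836 -> 788
2: .
3: 10
4: .
5: 688
6: 679
7: .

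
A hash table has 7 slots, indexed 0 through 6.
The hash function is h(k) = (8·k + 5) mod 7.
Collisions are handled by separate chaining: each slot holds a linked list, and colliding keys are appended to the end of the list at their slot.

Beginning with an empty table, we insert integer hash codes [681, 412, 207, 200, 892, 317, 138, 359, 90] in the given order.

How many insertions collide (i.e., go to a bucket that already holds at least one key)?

Insert 681: h=0, bucket 0 empty → new chain.
Insert 412: h=4, bucket 4 empty → new chain.
Insert 207: h=2, bucket 2 empty → new chain.
Insert 200: h=2, bucket 2 nonempty → append to chain.
Insert 892: h=1, bucket 1 empty → new chain.
Insert 317: h=0, bucket 0 nonempty → append to chain.
Insert 138: h=3, bucket 3 empty → new chain.
Insert 359: h=0, bucket 0 nonempty → append to chain.
Insert 90: h=4, bucket 4 nonempty → append to chain.
Final buckets:
0: 681 -> 317 -> 359
1: 892
2: 207 -> 200
3: 138
4: 412 -> 90
5: _
6: _

4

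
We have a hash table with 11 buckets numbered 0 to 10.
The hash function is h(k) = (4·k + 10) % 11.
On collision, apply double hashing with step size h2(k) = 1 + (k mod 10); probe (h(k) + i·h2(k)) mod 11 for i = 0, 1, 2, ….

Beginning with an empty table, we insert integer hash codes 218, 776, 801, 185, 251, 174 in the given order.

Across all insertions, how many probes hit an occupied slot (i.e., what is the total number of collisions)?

218 hashes to 2; slot 2 is free → place at 2.
776 hashes to 1; slot 1 is free → place at 1.
801 hashes to 2, h2=2; 2 taken → place at 4.
185 hashes to 2, h2=6; 2 taken → place at 8.
251 hashes to 2, h2=2; 2,4 taken → place at 6.
174 hashes to 2, h2=5; 2 taken → place at 7.
Table: [—, 776, 218, —, 801, —, 251, 174, 185, —, —]

5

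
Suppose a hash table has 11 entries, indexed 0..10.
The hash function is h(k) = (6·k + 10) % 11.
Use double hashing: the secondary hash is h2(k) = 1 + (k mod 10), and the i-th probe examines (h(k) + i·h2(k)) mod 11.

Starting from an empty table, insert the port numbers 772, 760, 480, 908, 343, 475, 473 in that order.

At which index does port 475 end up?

6

772: h=0 → slot 0
760: h=5 → slot 5
480: h=8 → slot 8
908: h=2 → slot 2
343: h=0, h2=4, probe 0,4 → slot 4
475: h=0, h2=6, probe 0,6 → slot 6
473: h=10 → slot 10
Table: [772, ∅, 908, ∅, 343, 760, 475, ∅, 480, ∅, 473]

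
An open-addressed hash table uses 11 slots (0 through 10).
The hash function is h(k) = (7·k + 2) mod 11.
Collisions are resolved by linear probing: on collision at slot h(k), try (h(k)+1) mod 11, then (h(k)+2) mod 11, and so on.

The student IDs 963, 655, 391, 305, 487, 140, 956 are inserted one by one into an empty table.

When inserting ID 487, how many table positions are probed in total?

963: h=0 → slot 0
655: h=0, probe 0,1 → slot 1
391: h=0, probe 0,1,2 → slot 2
305: h=3 → slot 3
487: h=1, probe 1,2,3,4 → slot 4
140: h=3, probe 3,4,5 → slot 5
956: h=6 → slot 6
Table: [963, 655, 391, 305, 487, 140, 956, —, —, —, —]

4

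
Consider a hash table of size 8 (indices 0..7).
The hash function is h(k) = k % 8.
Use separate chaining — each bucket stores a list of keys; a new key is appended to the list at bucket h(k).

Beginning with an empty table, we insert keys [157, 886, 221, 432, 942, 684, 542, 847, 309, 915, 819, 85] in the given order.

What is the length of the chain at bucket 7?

157 → bucket 5
886 → bucket 6
221 → bucket 5 (collision)
432 → bucket 0
942 → bucket 6 (collision)
684 → bucket 4
542 → bucket 6 (collision)
847 → bucket 7
309 → bucket 5 (collision)
915 → bucket 3
819 → bucket 3 (collision)
85 → bucket 5 (collision)
Final buckets:
0: 432
1: —
2: —
3: 915 -> 819
4: 684
5: 157 -> 221 -> 309 -> 85
6: 886 -> 942 -> 542
7: 847

1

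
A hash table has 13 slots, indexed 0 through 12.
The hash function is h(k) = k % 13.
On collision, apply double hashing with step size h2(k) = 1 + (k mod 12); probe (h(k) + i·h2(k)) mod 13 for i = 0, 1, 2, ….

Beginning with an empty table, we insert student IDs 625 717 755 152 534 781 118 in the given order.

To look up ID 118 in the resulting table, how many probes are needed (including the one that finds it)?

625: h=1 => slot 1
717: h=2 => slot 2
755: h=1, h2=12, probe 1,0 => slot 0
152: h=9 => slot 9
534: h=1, h2=7, probe 1,8 => slot 8
781: h=1, h2=2, probe 1,3 => slot 3
118: h=1, h2=11, probe 1,12 => slot 12
Table: [755, 625, 717, 781, -, -, -, -, 534, 152, -, -, 118]
Lookup 118: h=1, h2=11, probe 1,12 → found at 12.

2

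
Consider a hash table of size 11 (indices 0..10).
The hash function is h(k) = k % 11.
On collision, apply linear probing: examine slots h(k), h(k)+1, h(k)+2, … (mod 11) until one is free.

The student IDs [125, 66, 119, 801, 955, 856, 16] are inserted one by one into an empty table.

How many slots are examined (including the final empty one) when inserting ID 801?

125 hashes to 4; slot 4 is free -> place at 4.
66 hashes to 0; slot 0 is free -> place at 0.
119 hashes to 9; slot 9 is free -> place at 9.
801 hashes to 9; 9 taken -> place at 10.
955 hashes to 9; 9,10,0 taken -> place at 1.
856 hashes to 9; 9,10,0,1 taken -> place at 2.
16 hashes to 5; slot 5 is free -> place at 5.
Table: [66, 955, 856, -, 125, 16, -, -, -, 119, 801]

2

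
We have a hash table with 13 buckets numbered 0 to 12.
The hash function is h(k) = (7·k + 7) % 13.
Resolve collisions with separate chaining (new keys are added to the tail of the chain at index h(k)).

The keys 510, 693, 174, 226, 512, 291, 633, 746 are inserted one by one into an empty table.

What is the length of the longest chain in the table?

5

510 → bucket 2
693 → bucket 9
174 → bucket 3
226 → bucket 3 (collision)
512 → bucket 3 (collision)
291 → bucket 3 (collision)
633 → bucket 5
746 → bucket 3 (collision)
Final buckets:
0: —
1: —
2: 510
3: 174 -> 226 -> 512 -> 291 -> 746
4: —
5: 633
6: —
7: —
8: —
9: 693
10: —
11: —
12: —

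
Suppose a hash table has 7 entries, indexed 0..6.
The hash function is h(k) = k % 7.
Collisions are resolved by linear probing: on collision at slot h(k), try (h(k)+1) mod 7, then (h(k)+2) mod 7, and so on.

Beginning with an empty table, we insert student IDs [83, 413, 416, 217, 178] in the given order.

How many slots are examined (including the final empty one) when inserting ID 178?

83 hashes to 6; slot 6 is free -> place at 6.
413 hashes to 0; slot 0 is free -> place at 0.
416 hashes to 3; slot 3 is free -> place at 3.
217 hashes to 0; 0 taken -> place at 1.
178 hashes to 3; 3 taken -> place at 4.
Table: [413, 217, -, 416, 178, -, 83]

2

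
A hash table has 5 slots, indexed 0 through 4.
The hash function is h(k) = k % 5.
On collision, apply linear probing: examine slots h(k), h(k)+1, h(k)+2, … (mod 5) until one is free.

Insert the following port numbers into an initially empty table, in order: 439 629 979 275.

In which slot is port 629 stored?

439: h=4 -> slot 4
629: h=4, probe 4,0 -> slot 0
979: h=4, probe 4,0,1 -> slot 1
275: h=0, probe 0,1,2 -> slot 2
Table: [629, 979, 275, ∅, 439]

0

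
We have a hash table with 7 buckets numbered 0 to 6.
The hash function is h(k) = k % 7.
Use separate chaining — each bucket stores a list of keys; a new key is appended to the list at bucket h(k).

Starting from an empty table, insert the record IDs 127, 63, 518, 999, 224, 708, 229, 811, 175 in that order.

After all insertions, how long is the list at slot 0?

4

127 → bucket 1
63 → bucket 0
518 → bucket 0 (collision)
999 → bucket 5
224 → bucket 0 (collision)
708 → bucket 1 (collision)
229 → bucket 5 (collision)
811 → bucket 6
175 → bucket 0 (collision)
Final buckets:
0: 63 -> 518 -> 224 -> 175
1: 127 -> 708
2: —
3: —
4: —
5: 999 -> 229
6: 811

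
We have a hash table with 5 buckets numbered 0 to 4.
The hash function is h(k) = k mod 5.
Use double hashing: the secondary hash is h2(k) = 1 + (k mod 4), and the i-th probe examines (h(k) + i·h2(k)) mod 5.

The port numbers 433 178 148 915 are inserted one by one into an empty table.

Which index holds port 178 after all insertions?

1

Insert 433: h=3, slot 3 empty => index 3.
Insert 178: h=3, h2=3, slot 3 occupied => index 1.
Insert 148: h=3, h2=1, slot 3 occupied => index 4.
Insert 915: h=0, slot 0 empty => index 0.
Table: [915, 178, _, 433, 148]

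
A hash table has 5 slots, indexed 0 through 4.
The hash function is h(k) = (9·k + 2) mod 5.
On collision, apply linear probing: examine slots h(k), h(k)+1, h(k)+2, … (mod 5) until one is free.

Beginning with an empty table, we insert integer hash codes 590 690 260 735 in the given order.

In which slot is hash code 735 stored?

0

Insert 590: h=2, slot 2 empty => index 2.
Insert 690: h=2, slot 2 occupied => index 3.
Insert 260: h=2, slots 2,3 occupied => index 4.
Insert 735: h=2, slots 2,3,4 occupied => index 0.
Table: [735, —, 590, 690, 260]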